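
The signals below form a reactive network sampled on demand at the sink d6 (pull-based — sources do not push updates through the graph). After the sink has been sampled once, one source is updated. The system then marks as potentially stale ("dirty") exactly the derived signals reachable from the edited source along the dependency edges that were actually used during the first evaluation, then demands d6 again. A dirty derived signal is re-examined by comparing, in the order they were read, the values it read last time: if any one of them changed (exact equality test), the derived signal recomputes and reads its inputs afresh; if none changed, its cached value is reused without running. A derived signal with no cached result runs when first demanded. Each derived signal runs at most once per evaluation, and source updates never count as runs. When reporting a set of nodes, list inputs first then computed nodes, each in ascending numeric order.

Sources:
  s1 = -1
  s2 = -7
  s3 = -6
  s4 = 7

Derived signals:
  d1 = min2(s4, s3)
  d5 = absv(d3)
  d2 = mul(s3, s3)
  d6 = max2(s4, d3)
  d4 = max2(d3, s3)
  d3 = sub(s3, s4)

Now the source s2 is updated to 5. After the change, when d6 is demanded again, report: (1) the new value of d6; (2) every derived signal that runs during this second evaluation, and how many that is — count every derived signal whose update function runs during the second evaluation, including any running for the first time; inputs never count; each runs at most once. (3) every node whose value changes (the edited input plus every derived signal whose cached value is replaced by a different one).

d6 now evaluates to 7.
Run set: none (0 run).
Changed values: s2.
The important point: nothing the output needs ever reads s2, so the edit is invisible to it.

Initial pass — values computed on the first demand:
  d3 = sub(-6, 7) = -13
  d6 = max2(7, -13) = 7

Second demand — change propagation:
  no demanded computation ever read s2, so the edit dirties nothing and nothing runs.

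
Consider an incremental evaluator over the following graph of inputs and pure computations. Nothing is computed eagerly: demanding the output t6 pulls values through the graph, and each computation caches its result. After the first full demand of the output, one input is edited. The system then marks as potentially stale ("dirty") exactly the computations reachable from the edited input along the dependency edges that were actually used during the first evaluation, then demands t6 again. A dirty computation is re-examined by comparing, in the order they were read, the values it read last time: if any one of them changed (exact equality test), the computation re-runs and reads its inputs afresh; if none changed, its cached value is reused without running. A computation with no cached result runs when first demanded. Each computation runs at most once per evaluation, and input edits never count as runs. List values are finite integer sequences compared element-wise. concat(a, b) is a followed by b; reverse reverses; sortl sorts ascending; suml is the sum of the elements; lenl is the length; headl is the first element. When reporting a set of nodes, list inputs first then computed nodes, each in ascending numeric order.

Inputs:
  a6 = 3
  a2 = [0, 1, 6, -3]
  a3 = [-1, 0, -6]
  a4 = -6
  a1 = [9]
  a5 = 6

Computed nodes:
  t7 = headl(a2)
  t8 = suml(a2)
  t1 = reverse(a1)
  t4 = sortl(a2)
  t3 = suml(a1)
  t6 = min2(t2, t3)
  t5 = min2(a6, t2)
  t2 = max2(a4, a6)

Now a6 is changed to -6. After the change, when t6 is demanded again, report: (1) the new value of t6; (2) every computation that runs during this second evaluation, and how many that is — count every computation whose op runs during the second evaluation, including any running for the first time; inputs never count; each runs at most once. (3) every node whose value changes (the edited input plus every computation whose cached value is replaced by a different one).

t6 now evaluates to -6.
Run set: t2, t6 (2 run).
Changed values: a6, t2, t6.

Initial pass — values computed on the first demand:
  t2 = max2(-6, 3) = 3
  t3 = suml([9]) = 9
  t6 = min2(3, 9) = 3

Second demand — change propagation:
  t2: re-runs because a6 3->-6; new result -6.
  t6: re-runs because t2 3->-6; new result -6.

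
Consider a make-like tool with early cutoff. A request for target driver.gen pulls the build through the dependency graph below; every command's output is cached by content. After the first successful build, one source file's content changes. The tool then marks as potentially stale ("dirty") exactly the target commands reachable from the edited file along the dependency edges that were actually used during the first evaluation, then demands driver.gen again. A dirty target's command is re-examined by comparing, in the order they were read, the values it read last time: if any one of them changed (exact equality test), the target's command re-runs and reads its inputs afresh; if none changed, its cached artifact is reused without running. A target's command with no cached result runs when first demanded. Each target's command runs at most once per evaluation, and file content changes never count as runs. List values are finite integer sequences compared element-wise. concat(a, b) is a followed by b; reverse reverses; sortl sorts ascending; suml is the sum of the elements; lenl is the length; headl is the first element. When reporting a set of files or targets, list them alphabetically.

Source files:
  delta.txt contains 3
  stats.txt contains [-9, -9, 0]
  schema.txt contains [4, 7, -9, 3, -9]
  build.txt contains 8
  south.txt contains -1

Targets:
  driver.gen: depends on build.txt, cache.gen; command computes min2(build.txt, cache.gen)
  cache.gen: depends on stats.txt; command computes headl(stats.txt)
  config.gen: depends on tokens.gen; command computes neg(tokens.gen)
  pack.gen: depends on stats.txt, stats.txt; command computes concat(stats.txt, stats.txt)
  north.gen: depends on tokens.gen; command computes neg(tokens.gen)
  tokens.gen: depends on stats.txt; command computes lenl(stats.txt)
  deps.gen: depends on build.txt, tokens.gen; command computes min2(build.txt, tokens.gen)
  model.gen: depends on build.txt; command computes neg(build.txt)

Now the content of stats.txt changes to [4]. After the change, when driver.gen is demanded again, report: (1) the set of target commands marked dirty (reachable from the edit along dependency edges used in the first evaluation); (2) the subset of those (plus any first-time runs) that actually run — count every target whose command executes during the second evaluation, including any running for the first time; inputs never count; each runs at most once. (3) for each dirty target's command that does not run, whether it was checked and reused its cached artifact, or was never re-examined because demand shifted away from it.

First demand of the output computes:
  cache.gen = headl([-9, -9, 0]) = -9
  driver.gen = min2(8, -9) = -9

After the edit, cleaning proceeds:
  cache.gen: a read changed (stats.txt [-9, -9, 0]->[4]) — executes, giving 4.
  driver.gen: a read changed (cache.gen -9->4) — executes, giving 4.

The edit dirties: cache.gen, driver.gen.
2 target commands run: cache.gen, driver.gen.
No dirty target's command escaped a run.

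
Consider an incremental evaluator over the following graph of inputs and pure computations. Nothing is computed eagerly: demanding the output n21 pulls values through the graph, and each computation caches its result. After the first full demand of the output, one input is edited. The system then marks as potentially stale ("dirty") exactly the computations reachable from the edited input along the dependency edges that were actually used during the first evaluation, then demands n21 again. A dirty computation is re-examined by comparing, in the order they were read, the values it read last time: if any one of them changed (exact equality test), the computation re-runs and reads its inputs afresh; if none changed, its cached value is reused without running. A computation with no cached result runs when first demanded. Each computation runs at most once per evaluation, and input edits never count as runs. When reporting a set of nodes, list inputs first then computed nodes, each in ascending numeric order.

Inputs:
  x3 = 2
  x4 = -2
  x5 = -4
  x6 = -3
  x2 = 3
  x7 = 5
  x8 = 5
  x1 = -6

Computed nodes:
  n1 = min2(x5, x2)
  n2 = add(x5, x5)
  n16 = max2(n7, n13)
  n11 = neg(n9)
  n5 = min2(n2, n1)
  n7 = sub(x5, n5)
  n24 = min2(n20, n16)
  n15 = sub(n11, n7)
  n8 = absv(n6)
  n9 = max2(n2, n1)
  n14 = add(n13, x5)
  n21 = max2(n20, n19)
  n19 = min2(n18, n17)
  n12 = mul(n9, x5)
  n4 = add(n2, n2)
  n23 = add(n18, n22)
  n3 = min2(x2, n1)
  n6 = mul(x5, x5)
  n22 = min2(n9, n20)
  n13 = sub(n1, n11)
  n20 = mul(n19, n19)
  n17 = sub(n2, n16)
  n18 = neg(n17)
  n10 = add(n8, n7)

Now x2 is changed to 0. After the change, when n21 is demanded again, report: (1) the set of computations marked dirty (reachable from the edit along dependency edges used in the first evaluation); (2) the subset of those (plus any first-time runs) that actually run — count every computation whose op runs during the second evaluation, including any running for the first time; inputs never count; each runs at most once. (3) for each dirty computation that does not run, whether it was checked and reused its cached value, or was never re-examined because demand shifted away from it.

Dirty set: n1, n5, n7, n9, n11, n13, n16, n17, n18, n19, n20, n21.
Run set: n1 (1 run).
Re-examined without running (cache reused): n5, n7, n9, n11, n13, n16, n17, n18, n19, n20, n21.
The important point: n1 recomputes to an identical value, and the output ends up unchanged.

Initial pass — values computed on the first demand:
  n1 = min2(-4, 3) = -4
  n2 = add(-4, -4) = -8
  n5 = min2(-8, -4) = -8
  n7 = sub(-4, -8) = 4
  n9 = max2(-8, -4) = -4
  n11 = neg(-4) = 4
  n13 = sub(-4, 4) = -8
  n16 = max2(4, -8) = 4
  n17 = sub(-8, 4) = -12
  n18 = neg(-12) = 12
  n19 = min2(12, -12) = -12
  n20 = mul(-12, -12) = 144
  n21 = max2(144, -12) = 144

Second demand — change propagation:
  n1: re-runs because x2 3->0; new result -4 (unchanged).
  n5: re-examined; everything it read last time is the same (n2 unchanged, n1 unchanged) — cache -8 kept, no run.
  n7: re-examined; everything it read last time is the same (x5 unchanged, n5 unchanged) — cache 4 kept, no run.
  n9: re-examined; everything it read last time is the same (n2 unchanged, n1 unchanged) — cache -4 kept, no run.
  n11: re-examined; everything it read last time is the same (n9 unchanged) — cache 4 kept, no run.
  n13: re-examined; everything it read last time is the same (n1 unchanged, n11 unchanged) — cache -8 kept, no run.
  n16: re-examined; everything it read last time is the same (n7 unchanged, n13 unchanged) — cache 4 kept, no run.
  n17: re-examined; everything it read last time is the same (n2 unchanged, n16 unchanged) — cache -12 kept, no run.
  n18: re-examined; everything it read last time is the same (n17 unchanged) — cache 12 kept, no run.
  n19: re-examined; everything it read last time is the same (n18 unchanged, n17 unchanged) — cache -12 kept, no run.
  n20: re-examined; everything it read last time is the same (n19 unchanged, n19 unchanged) — cache 144 kept, no run.
  n21: re-examined; everything it read last time is the same (n20 unchanged, n19 unchanged) — cache 144 kept, no run.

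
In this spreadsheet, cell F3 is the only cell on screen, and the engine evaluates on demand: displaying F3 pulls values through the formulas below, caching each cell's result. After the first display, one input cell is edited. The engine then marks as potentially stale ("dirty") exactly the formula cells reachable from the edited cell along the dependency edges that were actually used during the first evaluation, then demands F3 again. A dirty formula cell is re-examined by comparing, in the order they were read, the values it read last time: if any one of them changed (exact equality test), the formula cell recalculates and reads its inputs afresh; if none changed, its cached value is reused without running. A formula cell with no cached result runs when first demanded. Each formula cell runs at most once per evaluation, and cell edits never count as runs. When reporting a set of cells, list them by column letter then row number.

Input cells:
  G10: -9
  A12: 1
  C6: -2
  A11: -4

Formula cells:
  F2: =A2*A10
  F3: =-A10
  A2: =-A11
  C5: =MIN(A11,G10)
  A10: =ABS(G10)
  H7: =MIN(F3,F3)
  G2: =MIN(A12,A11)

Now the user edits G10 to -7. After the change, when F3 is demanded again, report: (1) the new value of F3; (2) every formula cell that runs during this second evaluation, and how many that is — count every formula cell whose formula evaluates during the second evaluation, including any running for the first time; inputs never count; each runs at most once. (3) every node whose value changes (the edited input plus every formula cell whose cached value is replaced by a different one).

Initial pass — values computed on the first demand:
  A10 = ABS(-9) = 9
  F3 = -(9) = -9

Second demand — change propagation:
  A10: re-runs because G10 -9->-7; new result 7.
  F3: re-runs because A10 9->7; new result -7.

F3 now evaluates to -7.
Run set: A10, F3 (2 run).
Changed values: A10, F3, G10.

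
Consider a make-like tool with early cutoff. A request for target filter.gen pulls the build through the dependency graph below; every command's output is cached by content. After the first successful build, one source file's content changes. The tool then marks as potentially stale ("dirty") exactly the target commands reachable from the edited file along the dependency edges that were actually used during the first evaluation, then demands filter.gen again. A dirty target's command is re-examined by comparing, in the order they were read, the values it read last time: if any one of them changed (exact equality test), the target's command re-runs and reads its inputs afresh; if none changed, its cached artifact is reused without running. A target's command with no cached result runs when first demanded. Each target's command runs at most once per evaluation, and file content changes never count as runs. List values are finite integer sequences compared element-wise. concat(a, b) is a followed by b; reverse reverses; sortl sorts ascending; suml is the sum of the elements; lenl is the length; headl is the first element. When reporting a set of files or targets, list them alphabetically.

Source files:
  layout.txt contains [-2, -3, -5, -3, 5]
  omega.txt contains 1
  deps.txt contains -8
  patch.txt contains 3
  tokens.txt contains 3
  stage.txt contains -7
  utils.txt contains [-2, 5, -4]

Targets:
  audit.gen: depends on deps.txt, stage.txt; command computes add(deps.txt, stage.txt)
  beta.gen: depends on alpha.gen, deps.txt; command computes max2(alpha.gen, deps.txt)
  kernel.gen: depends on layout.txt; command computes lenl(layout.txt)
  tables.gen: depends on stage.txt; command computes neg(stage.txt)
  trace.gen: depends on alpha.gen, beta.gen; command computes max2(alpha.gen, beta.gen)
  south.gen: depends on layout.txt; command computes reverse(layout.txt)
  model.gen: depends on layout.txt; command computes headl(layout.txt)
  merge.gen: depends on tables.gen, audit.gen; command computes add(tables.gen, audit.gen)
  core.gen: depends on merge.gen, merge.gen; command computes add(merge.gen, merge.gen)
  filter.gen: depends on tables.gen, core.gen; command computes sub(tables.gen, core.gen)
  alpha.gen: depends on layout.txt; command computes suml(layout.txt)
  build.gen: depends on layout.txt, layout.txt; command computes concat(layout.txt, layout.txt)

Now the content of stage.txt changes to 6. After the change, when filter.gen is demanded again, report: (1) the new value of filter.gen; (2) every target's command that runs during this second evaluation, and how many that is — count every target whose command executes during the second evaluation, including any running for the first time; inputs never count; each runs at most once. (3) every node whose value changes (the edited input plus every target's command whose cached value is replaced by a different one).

First demand of the output computes:
  audit.gen = add(-8, -7) = -15
  tables.gen = neg(-7) = 7
  merge.gen = add(7, -15) = -8
  core.gen = add(-8, -8) = -16
  filter.gen = sub(7, -16) = 23

After the edit, cleaning proceeds:
  audit.gen: a read changed (stage.txt -7->6) — executes, giving -2.
  tables.gen: a read changed (stage.txt -7->6) — executes, giving -6.
  merge.gen: a read changed (tables.gen 7->-6; audit.gen -15->-2) — executes, giving -8 — identical to its old value.
  core.gen: dirty, but its reads are unchanged (merge.gen unchanged, merge.gen unchanged); cached -16 stands.
  filter.gen: a read changed (tables.gen 7->-6) — executes, giving 10.

Note where the cutoff bites: core.gen is checked, finds nothing changed, and keeps its cache.

Demanding filter.gen again yields 10.
4 target commands run: audit.gen, filter.gen, merge.gen, tables.gen.
The nodes whose values change: audit.gen, filter.gen, stage.txt, tables.gen.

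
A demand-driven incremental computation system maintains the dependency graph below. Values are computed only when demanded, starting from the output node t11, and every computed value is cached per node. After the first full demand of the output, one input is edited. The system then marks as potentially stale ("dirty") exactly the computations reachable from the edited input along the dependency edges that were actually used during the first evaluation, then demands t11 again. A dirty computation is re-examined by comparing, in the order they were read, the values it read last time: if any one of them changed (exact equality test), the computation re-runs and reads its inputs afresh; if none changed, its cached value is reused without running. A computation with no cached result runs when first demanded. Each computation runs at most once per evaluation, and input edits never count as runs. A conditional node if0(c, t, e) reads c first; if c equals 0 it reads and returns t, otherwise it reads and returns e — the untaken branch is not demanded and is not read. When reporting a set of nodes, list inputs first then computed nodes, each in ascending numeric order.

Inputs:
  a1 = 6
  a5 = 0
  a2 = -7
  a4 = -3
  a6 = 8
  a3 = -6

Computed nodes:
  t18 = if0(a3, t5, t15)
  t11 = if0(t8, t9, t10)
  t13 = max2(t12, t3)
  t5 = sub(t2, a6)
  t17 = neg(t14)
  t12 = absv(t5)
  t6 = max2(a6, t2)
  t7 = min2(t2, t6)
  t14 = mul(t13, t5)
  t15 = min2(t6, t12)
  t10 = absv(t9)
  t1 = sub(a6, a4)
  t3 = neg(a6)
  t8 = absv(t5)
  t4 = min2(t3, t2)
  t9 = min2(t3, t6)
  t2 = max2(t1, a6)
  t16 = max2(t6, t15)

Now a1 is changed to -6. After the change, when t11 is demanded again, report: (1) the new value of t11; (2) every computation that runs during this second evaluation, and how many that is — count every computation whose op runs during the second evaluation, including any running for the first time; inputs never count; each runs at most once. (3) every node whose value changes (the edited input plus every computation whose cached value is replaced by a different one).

New value of t11: 8.
Computations that run: none — 0 in total.
Values that change: a1.
Key observation: a1 is never demanded by the output, so the edit triggers no recomputation at all.

First evaluation (everything demanded from the output):
  t1 = sub(8, -3) = 11
  t2 = max2(11, 8) = 11
  t3 = neg(8) = -8
  t5 = sub(11, 8) = 3
  t6 = max2(8, 11) = 11
  t8 = absv(3) = 3
  t9 = min2(-8, 11) = -8
  t10 = absv(-8) = 8
  t11 = if0(t8=3 -> else branch t10) = 8

Propagation after the edit:
  a1 feeds no computation that the output demands — nothing is marked dirty and nothing runs.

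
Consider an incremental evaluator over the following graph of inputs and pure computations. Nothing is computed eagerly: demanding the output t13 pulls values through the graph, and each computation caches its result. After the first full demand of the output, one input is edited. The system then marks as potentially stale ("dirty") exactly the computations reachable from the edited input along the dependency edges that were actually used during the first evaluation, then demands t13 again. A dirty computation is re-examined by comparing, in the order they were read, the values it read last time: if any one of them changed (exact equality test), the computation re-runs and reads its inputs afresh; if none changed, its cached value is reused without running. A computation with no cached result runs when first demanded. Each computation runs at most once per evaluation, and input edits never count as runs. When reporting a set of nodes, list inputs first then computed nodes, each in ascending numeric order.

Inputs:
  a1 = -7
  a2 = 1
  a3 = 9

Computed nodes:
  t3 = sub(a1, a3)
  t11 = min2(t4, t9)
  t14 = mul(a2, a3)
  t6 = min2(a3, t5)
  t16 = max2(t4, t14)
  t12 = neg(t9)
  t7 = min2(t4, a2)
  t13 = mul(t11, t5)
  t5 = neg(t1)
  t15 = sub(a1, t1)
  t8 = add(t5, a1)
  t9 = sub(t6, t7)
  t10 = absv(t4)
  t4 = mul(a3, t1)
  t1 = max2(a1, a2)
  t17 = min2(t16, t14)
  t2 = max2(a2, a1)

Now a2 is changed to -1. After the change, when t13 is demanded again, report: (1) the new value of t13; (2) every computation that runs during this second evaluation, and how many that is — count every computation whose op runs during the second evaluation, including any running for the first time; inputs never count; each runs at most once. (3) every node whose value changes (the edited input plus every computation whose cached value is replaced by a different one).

t13 now evaluates to -9.
Run set: t1, t4, t5, t6, t7, t9, t11, t13 (8 run).
Changed values: a2, t1, t4, t5, t6, t7, t9, t11, t13.

Initial pass — values computed on the first demand:
  t1 = max2(-7, 1) = 1
  t4 = mul(9, 1) = 9
  t5 = neg(1) = -1
  t6 = min2(9, -1) = -1
  t7 = min2(9, 1) = 1
  t9 = sub(-1, 1) = -2
  t11 = min2(9, -2) = -2
  t13 = mul(-2, -1) = 2

Second demand — change propagation:
  t1: re-runs because a2 1->-1; new result -1.
  t4: re-runs because t1 1->-1; new result -9.
  t5: re-runs because t1 1->-1; new result 1.
  t6: re-runs because t5 -1->1; new result 1.
  t7: re-runs because t4 9->-9; a2 1->-1; new result -9.
  t9: re-runs because t6 -1->1; t7 1->-9; new result 10.
  t11: re-runs because t4 9->-9; t9 -2->10; new result -9.
  t13: re-runs because t11 -2->-9; t5 -1->1; new result -9.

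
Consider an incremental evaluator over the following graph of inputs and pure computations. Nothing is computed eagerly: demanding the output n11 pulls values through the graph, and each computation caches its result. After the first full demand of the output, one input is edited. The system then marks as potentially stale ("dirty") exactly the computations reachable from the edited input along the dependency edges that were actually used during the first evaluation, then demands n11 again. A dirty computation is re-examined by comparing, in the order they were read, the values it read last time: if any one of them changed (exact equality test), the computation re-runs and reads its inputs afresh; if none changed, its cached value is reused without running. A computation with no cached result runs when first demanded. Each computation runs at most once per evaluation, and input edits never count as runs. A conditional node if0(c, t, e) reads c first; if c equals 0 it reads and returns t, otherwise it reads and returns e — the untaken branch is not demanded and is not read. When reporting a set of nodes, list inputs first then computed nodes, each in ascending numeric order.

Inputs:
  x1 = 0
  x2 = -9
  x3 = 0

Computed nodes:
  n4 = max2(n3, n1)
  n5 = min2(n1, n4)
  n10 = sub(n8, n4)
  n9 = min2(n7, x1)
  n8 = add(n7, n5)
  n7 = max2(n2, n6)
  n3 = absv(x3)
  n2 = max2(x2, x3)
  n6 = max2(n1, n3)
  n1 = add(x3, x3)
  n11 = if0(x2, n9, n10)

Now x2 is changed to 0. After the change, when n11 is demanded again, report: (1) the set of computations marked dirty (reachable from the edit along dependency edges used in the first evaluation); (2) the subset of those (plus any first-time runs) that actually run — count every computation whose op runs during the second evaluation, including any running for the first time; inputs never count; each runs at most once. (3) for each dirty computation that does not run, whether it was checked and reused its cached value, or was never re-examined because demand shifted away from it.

Initial pass — values computed on the first demand:
  n1 = add(0, 0) = 0
  n2 = max2(-9, 0) = 0
  n3 = absv(0) = 0
  n4 = max2(0, 0) = 0
  n5 = min2(0, 0) = 0
  n6 = max2(0, 0) = 0
  n7 = max2(0, 0) = 0
  n8 = add(0, 0) = 0
  n10 = sub(0, 0) = 0
  n11 = if0(x2=-9 -> else branch n10) = 0

Second demand — change propagation:
  n2: re-runs because x2 -9->0; new result 0 (unchanged).
  n7: re-examined; everything it read last time is the same (n2 unchanged, n6 unchanged) — cache 0 kept, no run.
  n8: dirty yet unreached — the second evaluation never asks for it.
  n9: newly demanded (no cache) — executes and yields 0.
  n10: dirty yet unreached — the second evaluation never asks for it.
  n11: re-runs because x2 -9->0; new result 0 (unchanged).

The important point: the flipped condition redirects demand; n8, n10 are left stale, never re-checked.

Dirty set: n2, n7, n8, n10, n11.
Run set: n2, n9, n11 (3 run).
Re-examined without running (cache reused): n7.
Left stale — demand moved off them: n8, n10.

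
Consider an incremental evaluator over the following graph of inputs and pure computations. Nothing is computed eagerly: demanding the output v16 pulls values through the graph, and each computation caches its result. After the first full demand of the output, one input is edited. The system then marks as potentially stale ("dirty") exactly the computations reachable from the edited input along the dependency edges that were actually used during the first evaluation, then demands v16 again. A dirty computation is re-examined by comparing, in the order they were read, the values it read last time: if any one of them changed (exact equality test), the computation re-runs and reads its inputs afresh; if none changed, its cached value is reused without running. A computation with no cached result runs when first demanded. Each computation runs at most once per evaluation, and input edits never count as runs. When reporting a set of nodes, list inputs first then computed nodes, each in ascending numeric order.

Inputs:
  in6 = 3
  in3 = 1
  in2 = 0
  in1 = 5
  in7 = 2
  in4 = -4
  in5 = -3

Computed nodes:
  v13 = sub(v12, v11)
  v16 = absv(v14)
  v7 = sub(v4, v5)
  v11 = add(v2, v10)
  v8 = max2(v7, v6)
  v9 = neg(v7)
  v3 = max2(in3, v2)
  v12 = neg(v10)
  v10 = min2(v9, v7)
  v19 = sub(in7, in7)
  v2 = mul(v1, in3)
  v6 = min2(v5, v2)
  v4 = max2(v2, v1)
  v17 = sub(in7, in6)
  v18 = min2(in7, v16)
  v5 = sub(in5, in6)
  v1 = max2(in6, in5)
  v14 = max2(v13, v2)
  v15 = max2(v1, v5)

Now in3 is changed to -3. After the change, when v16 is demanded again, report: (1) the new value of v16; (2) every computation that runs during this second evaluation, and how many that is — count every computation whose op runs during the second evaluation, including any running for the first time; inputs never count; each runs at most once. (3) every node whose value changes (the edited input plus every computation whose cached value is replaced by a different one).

Initial pass — values computed on the first demand:
  v1 = max2(3, -3) = 3
  v2 = mul(3, 1) = 3
  v4 = max2(3, 3) = 3
  v5 = sub(-3, 3) = -6
  v7 = sub(3, -6) = 9
  v9 = neg(9) = -9
  v10 = min2(-9, 9) = -9
  v11 = add(3, -9) = -6
  v12 = neg(-9) = 9
  v13 = sub(9, -6) = 15
  v14 = max2(15, 3) = 15
  v16 = absv(15) = 15

Second demand — change propagation:
  v2: re-runs because in3 1->-3; new result -9.
  v4: re-runs because v2 3->-9; new result 3 (unchanged).
  v7: re-examined; everything it read last time is the same (v4 unchanged, v5 unchanged) — cache 9 kept, no run.
  v9: re-examined; everything it read last time is the same (v7 unchanged) — cache -9 kept, no run.
  v10: re-examined; everything it read last time is the same (v9 unchanged, v7 unchanged) — cache -9 kept, no run.
  v11: re-runs because v2 3->-9; new result -18.
  v12: re-examined; everything it read last time is the same (v10 unchanged) — cache 9 kept, no run.
  v13: re-runs because v11 -6->-18; new result 27.
  v14: re-runs because v13 15->27; v2 3->-9; new result 27.
  v16: re-runs because v14 15->27; new result 27.

The important point: at v7 every value read last time is unchanged, so the dirty flag clears without a run.

v16 now evaluates to 27.
Run set: v2, v4, v11, v13, v14, v16 (6 run).
Changed values: in3, v2, v11, v13, v14, v16.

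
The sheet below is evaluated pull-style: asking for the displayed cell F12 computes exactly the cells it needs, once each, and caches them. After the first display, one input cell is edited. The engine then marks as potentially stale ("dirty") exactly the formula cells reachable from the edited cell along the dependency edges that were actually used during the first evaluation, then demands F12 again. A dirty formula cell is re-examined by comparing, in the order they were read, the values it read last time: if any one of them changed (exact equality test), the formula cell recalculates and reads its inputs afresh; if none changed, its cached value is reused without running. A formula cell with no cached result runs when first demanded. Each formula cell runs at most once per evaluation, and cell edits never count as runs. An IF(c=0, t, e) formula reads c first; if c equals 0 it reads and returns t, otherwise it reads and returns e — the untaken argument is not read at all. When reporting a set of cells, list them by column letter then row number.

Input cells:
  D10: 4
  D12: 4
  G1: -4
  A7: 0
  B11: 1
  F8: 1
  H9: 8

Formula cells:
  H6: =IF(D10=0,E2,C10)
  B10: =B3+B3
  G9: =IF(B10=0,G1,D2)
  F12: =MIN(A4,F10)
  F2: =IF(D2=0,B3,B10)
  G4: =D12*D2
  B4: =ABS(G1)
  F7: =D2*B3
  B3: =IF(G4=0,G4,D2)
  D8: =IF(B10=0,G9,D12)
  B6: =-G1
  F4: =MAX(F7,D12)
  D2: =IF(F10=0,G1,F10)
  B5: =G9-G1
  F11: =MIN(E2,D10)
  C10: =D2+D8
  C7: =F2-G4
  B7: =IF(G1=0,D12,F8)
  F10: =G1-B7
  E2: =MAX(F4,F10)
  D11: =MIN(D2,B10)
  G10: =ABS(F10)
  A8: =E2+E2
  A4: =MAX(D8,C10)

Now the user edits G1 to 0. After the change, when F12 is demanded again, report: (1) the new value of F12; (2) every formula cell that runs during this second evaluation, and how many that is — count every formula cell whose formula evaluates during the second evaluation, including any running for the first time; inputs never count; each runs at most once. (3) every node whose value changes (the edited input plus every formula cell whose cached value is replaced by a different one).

Demanding F12 again yields -4.
10 formula cells run: A4, B3, B7, B10, C10, D2, D8, F10, F12, G4.
The nodes whose values change: B3, B7, B10, C10, D2, F10, F12, G1, G4.

First demand of the output computes:
  B7 = IF(G1=0: G1=-4 -> else branch F8) = 1
  F10 = -4 - 1 = -5
  D2 = IF(F10=0: F10=-5 -> else branch F10) = -5
  G4 = 4 * -5 = -20
  B3 = IF(G4=0: G4=-20 -> else branch D2) = -5
  B10 = -5 + -5 = -10
  D8 = IF(B10=0: B10=-10 -> else branch D12) = 4
  C10 = -5 + 4 = -1
  A4 = MAX(4, -1) = 4
  F12 = MIN(4, -5) = -5

After the edit, cleaning proceeds:
  B7: a read changed (G1 -4->0) — executes, giving 4.
  F10: a read changed (G1 -4->0; B7 1->4) — executes, giving -4.
  D2: a read changed (F10 -5->-4; F10 -5->-4) — executes, giving -4.
  G4: a read changed (D2 -5->-4) — executes, giving -16.
  B3: a read changed (G4 -20->-16; D2 -5->-4) — executes, giving -4.
  B10: a read changed (B3 -5->-4; B3 -5->-4) — executes, giving -8.
  D8: a read changed (B10 -10->-8) — executes, giving 4 — identical to its old value.
  C10: a read changed (D2 -5->-4) — executes, giving 0.
  A4: a read changed (C10 -1->0) — executes, giving 4 — identical to its old value.
  F12: a read changed (F10 -5->-4) — executes, giving -4.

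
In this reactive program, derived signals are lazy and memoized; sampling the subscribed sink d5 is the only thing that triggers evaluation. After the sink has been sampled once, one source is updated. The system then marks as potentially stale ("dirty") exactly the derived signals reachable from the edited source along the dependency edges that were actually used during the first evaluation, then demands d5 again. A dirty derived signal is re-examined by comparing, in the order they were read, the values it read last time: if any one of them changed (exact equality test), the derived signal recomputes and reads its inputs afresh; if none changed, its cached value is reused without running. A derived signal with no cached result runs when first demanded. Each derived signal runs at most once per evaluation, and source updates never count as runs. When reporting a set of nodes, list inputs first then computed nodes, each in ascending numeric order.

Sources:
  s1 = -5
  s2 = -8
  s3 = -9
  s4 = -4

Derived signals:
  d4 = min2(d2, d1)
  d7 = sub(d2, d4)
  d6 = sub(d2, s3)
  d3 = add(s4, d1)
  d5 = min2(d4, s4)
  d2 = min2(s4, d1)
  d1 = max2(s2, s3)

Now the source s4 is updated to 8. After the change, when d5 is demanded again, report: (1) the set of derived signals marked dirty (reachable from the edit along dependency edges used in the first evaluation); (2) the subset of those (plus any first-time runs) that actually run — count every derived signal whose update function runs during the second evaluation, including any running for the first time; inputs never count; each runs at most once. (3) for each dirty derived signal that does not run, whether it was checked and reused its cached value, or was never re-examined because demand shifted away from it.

First demand of the output computes:
  d1 = max2(-8, -9) = -8
  d2 = min2(-4, -8) = -8
  d4 = min2(-8, -8) = -8
  d5 = min2(-8, -4) = -8

After the edit, cleaning proceeds:
  d2: a read changed (s4 -4->8) — executes, giving -8 — identical to its old value.
  d4: dirty, but its reads are unchanged (d2 unchanged, d1 unchanged); cached -8 stands.
  d5: a read changed (s4 -4->8) — executes, giving -8 — identical to its old value.

Note where the cutoff bites: d4 is checked, finds nothing changed, and keeps its cache.

The edit dirties: d2, d4, d5.
2 derived signals run: d2, d5.
Cache hits after checking: d4.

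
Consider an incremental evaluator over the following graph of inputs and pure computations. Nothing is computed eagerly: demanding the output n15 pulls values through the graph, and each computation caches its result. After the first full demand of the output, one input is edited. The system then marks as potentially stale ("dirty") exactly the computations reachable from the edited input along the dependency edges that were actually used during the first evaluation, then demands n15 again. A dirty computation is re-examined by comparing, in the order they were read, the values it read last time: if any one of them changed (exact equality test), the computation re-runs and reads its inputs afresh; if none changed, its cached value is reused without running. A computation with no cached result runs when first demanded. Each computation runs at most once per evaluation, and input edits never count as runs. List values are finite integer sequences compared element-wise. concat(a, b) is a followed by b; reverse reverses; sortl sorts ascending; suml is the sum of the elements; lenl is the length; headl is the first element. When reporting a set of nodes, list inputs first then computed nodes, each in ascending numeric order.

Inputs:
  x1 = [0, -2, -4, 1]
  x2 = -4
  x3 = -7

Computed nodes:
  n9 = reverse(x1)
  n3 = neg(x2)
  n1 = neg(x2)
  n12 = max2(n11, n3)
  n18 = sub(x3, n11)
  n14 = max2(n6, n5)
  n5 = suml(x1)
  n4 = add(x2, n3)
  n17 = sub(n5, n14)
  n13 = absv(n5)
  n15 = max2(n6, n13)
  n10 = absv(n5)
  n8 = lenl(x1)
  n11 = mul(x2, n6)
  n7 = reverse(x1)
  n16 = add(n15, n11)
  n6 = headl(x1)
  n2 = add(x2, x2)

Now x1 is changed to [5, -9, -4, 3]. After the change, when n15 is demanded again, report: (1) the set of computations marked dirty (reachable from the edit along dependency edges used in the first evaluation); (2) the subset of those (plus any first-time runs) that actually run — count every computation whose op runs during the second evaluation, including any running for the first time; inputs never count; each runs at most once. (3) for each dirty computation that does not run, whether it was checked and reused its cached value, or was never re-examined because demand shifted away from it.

Dirty set: n5, n6, n13, n15.
Run set: n5, n6, n15 (3 run).
Re-examined without running (cache reused): n13.
The important point: at n13 every value read last time is unchanged, so the dirty flag clears without a run.

Initial pass — values computed on the first demand:
  n5 = suml([0, -2, -4, 1]) = -5
  n6 = headl([0, -2, -4, 1]) = 0
  n13 = absv(-5) = 5
  n15 = max2(0, 5) = 5

Second demand — change propagation:
  n5: re-runs because x1 [0, -2, -4, 1]->[5, -9, -4, 3]; new result -5 (unchanged).
  n6: re-runs because x1 [0, -2, -4, 1]->[5, -9, -4, 3]; new result 5.
  n13: re-examined; everything it read last time is the same (n5 unchanged) — cache 5 kept, no run.
  n15: re-runs because n6 0->5; new result 5 (unchanged).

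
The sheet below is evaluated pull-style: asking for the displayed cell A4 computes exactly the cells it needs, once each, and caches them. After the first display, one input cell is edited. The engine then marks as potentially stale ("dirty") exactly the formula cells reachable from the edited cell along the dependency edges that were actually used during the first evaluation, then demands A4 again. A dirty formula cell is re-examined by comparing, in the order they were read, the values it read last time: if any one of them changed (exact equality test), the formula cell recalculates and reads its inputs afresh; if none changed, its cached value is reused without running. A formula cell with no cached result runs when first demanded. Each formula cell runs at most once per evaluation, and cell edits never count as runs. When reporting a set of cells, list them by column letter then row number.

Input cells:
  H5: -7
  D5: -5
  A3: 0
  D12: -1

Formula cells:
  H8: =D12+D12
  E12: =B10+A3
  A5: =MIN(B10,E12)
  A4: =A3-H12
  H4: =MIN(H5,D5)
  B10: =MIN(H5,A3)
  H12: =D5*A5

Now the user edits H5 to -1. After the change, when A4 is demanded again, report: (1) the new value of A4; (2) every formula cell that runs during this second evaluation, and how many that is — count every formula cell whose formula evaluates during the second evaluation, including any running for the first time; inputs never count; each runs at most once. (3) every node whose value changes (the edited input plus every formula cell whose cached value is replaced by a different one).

Demanding A4 again yields -5.
5 formula cells run: A4, A5, B10, E12, H12.
The nodes whose values change: A4, A5, B10, E12, H5, H12.

First demand of the output computes:
  B10 = MIN(-7, 0) = -7
  E12 = -7 + 0 = -7
  A5 = MIN(-7, -7) = -7
  H12 = -5 * -7 = 35
  A4 = 0 - 35 = -35

After the edit, cleaning proceeds:
  B10: a read changed (H5 -7->-1) — executes, giving -1.
  E12: a read changed (B10 -7->-1) — executes, giving -1.
  A5: a read changed (B10 -7->-1; E12 -7->-1) — executes, giving -1.
  H12: a read changed (A5 -7->-1) — executes, giving 5.
  A4: a read changed (H12 35->5) — executes, giving -5.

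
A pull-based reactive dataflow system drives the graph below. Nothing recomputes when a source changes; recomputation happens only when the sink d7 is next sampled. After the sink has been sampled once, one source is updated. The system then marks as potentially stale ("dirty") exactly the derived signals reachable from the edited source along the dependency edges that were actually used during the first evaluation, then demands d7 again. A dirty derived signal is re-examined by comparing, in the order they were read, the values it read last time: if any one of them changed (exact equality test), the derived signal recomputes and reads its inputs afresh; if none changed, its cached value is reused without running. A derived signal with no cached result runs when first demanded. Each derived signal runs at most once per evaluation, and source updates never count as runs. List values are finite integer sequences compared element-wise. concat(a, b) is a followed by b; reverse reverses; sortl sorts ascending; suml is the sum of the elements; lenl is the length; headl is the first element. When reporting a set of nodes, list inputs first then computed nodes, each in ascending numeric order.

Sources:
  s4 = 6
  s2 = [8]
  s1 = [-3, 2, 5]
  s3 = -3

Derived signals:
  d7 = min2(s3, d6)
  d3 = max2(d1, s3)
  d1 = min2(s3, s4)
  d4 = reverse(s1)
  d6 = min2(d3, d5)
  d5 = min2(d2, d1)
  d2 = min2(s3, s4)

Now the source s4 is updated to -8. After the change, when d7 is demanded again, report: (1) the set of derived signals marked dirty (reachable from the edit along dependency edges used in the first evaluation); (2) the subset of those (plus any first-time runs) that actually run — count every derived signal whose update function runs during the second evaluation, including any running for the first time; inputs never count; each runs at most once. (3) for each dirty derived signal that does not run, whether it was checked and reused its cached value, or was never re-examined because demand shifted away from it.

Marked dirty: d1, d2, d3, d5, d6, d7.
Derived signals that run: d1, d2, d3, d5, d6, d7 — 6 in total.
Every dirty derived signal ran.

First evaluation (everything demanded from the output):
  d1 = min2(-3, 6) = -3
  d2 = min2(-3, 6) = -3
  d3 = max2(-3, -3) = -3
  d5 = min2(-3, -3) = -3
  d6 = min2(-3, -3) = -3
  d7 = min2(-3, -3) = -3

Propagation after the edit:
  d1: runs — s4 6->-8; result -8.
  d2: runs — s4 6->-8; result -8.
  d3: runs — d1 -3->-8; result -3 (same value as before).
  d5: runs — d2 -3->-8; d1 -3->-8; result -8.
  d6: runs — d5 -3->-8; result -8.
  d7: runs — d6 -3->-8; result -8.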